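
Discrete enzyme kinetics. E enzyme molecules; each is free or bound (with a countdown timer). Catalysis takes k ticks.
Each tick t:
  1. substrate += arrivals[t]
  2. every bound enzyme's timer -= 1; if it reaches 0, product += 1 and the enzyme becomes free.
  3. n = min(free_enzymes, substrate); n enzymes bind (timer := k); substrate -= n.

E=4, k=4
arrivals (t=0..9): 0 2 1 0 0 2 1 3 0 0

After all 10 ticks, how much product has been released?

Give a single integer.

Answer: 5

Derivation:
t=0: arr=0 -> substrate=0 bound=0 product=0
t=1: arr=2 -> substrate=0 bound=2 product=0
t=2: arr=1 -> substrate=0 bound=3 product=0
t=3: arr=0 -> substrate=0 bound=3 product=0
t=4: arr=0 -> substrate=0 bound=3 product=0
t=5: arr=2 -> substrate=0 bound=3 product=2
t=6: arr=1 -> substrate=0 bound=3 product=3
t=7: arr=3 -> substrate=2 bound=4 product=3
t=8: arr=0 -> substrate=2 bound=4 product=3
t=9: arr=0 -> substrate=0 bound=4 product=5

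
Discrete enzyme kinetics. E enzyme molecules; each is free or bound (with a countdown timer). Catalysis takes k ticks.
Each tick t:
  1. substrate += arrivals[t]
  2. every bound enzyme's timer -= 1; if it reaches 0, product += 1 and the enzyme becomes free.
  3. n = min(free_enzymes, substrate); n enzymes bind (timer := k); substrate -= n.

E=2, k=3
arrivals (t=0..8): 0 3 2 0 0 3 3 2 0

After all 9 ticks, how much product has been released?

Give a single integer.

t=0: arr=0 -> substrate=0 bound=0 product=0
t=1: arr=3 -> substrate=1 bound=2 product=0
t=2: arr=2 -> substrate=3 bound=2 product=0
t=3: arr=0 -> substrate=3 bound=2 product=0
t=4: arr=0 -> substrate=1 bound=2 product=2
t=5: arr=3 -> substrate=4 bound=2 product=2
t=6: arr=3 -> substrate=7 bound=2 product=2
t=7: arr=2 -> substrate=7 bound=2 product=4
t=8: arr=0 -> substrate=7 bound=2 product=4

Answer: 4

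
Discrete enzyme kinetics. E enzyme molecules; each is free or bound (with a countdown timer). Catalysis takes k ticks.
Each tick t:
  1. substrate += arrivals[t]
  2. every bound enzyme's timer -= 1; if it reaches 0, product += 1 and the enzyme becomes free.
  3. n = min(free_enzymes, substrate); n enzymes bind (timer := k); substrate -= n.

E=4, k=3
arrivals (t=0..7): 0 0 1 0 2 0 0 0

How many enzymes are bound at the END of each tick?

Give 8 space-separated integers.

t=0: arr=0 -> substrate=0 bound=0 product=0
t=1: arr=0 -> substrate=0 bound=0 product=0
t=2: arr=1 -> substrate=0 bound=1 product=0
t=3: arr=0 -> substrate=0 bound=1 product=0
t=4: arr=2 -> substrate=0 bound=3 product=0
t=5: arr=0 -> substrate=0 bound=2 product=1
t=6: arr=0 -> substrate=0 bound=2 product=1
t=7: arr=0 -> substrate=0 bound=0 product=3

Answer: 0 0 1 1 3 2 2 0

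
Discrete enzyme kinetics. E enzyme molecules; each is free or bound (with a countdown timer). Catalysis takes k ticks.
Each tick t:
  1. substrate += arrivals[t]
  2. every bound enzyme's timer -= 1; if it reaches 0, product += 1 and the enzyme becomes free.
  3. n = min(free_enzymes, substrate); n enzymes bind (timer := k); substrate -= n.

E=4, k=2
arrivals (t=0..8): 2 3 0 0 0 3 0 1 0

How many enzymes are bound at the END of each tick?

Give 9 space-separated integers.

Answer: 2 4 3 1 0 3 3 1 1

Derivation:
t=0: arr=2 -> substrate=0 bound=2 product=0
t=1: arr=3 -> substrate=1 bound=4 product=0
t=2: arr=0 -> substrate=0 bound=3 product=2
t=3: arr=0 -> substrate=0 bound=1 product=4
t=4: arr=0 -> substrate=0 bound=0 product=5
t=5: arr=3 -> substrate=0 bound=3 product=5
t=6: arr=0 -> substrate=0 bound=3 product=5
t=7: arr=1 -> substrate=0 bound=1 product=8
t=8: arr=0 -> substrate=0 bound=1 product=8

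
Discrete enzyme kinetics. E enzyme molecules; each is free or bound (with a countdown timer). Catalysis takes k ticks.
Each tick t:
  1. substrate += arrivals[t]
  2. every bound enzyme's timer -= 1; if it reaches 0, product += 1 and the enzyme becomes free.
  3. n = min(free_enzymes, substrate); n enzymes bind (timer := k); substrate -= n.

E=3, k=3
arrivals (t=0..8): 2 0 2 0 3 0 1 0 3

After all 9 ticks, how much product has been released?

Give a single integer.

t=0: arr=2 -> substrate=0 bound=2 product=0
t=1: arr=0 -> substrate=0 bound=2 product=0
t=2: arr=2 -> substrate=1 bound=3 product=0
t=3: arr=0 -> substrate=0 bound=2 product=2
t=4: arr=3 -> substrate=2 bound=3 product=2
t=5: arr=0 -> substrate=1 bound=3 product=3
t=6: arr=1 -> substrate=1 bound=3 product=4
t=7: arr=0 -> substrate=0 bound=3 product=5
t=8: arr=3 -> substrate=2 bound=3 product=6

Answer: 6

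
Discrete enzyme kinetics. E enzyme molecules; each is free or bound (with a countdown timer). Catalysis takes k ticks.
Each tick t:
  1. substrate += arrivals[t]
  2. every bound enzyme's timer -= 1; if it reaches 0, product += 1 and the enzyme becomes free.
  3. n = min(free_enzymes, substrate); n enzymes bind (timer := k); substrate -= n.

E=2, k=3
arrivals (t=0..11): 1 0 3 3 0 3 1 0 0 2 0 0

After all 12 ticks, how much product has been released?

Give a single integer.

t=0: arr=1 -> substrate=0 bound=1 product=0
t=1: arr=0 -> substrate=0 bound=1 product=0
t=2: arr=3 -> substrate=2 bound=2 product=0
t=3: arr=3 -> substrate=4 bound=2 product=1
t=4: arr=0 -> substrate=4 bound=2 product=1
t=5: arr=3 -> substrate=6 bound=2 product=2
t=6: arr=1 -> substrate=6 bound=2 product=3
t=7: arr=0 -> substrate=6 bound=2 product=3
t=8: arr=0 -> substrate=5 bound=2 product=4
t=9: arr=2 -> substrate=6 bound=2 product=5
t=10: arr=0 -> substrate=6 bound=2 product=5
t=11: arr=0 -> substrate=5 bound=2 product=6

Answer: 6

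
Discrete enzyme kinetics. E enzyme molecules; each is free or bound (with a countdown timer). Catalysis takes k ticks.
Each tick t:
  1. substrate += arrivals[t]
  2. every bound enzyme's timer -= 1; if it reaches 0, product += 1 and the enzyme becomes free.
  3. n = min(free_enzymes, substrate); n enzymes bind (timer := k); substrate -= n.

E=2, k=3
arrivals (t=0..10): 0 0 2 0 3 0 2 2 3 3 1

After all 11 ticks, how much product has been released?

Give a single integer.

t=0: arr=0 -> substrate=0 bound=0 product=0
t=1: arr=0 -> substrate=0 bound=0 product=0
t=2: arr=2 -> substrate=0 bound=2 product=0
t=3: arr=0 -> substrate=0 bound=2 product=0
t=4: arr=3 -> substrate=3 bound=2 product=0
t=5: arr=0 -> substrate=1 bound=2 product=2
t=6: arr=2 -> substrate=3 bound=2 product=2
t=7: arr=2 -> substrate=5 bound=2 product=2
t=8: arr=3 -> substrate=6 bound=2 product=4
t=9: arr=3 -> substrate=9 bound=2 product=4
t=10: arr=1 -> substrate=10 bound=2 product=4

Answer: 4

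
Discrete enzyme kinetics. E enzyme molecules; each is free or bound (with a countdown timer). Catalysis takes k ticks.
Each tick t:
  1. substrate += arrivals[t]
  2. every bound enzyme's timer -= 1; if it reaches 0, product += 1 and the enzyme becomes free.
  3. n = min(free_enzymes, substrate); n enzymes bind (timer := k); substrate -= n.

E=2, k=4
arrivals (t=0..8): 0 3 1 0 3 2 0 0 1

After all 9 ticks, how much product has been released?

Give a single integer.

Answer: 2

Derivation:
t=0: arr=0 -> substrate=0 bound=0 product=0
t=1: arr=3 -> substrate=1 bound=2 product=0
t=2: arr=1 -> substrate=2 bound=2 product=0
t=3: arr=0 -> substrate=2 bound=2 product=0
t=4: arr=3 -> substrate=5 bound=2 product=0
t=5: arr=2 -> substrate=5 bound=2 product=2
t=6: arr=0 -> substrate=5 bound=2 product=2
t=7: arr=0 -> substrate=5 bound=2 product=2
t=8: arr=1 -> substrate=6 bound=2 product=2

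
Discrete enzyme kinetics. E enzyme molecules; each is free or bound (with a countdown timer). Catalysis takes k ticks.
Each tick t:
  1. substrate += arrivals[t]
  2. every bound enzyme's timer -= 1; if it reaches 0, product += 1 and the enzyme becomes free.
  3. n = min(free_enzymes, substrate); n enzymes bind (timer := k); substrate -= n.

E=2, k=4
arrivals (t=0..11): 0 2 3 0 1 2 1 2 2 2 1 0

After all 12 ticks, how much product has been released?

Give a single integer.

t=0: arr=0 -> substrate=0 bound=0 product=0
t=1: arr=2 -> substrate=0 bound=2 product=0
t=2: arr=3 -> substrate=3 bound=2 product=0
t=3: arr=0 -> substrate=3 bound=2 product=0
t=4: arr=1 -> substrate=4 bound=2 product=0
t=5: arr=2 -> substrate=4 bound=2 product=2
t=6: arr=1 -> substrate=5 bound=2 product=2
t=7: arr=2 -> substrate=7 bound=2 product=2
t=8: arr=2 -> substrate=9 bound=2 product=2
t=9: arr=2 -> substrate=9 bound=2 product=4
t=10: arr=1 -> substrate=10 bound=2 product=4
t=11: arr=0 -> substrate=10 bound=2 product=4

Answer: 4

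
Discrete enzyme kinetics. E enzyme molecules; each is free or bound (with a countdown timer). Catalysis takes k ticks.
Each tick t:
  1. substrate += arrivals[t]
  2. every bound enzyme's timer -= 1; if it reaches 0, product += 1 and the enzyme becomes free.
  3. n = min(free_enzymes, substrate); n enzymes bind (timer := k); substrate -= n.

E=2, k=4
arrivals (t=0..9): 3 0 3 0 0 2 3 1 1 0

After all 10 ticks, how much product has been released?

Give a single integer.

t=0: arr=3 -> substrate=1 bound=2 product=0
t=1: arr=0 -> substrate=1 bound=2 product=0
t=2: arr=3 -> substrate=4 bound=2 product=0
t=3: arr=0 -> substrate=4 bound=2 product=0
t=4: arr=0 -> substrate=2 bound=2 product=2
t=5: arr=2 -> substrate=4 bound=2 product=2
t=6: arr=3 -> substrate=7 bound=2 product=2
t=7: arr=1 -> substrate=8 bound=2 product=2
t=8: arr=1 -> substrate=7 bound=2 product=4
t=9: arr=0 -> substrate=7 bound=2 product=4

Answer: 4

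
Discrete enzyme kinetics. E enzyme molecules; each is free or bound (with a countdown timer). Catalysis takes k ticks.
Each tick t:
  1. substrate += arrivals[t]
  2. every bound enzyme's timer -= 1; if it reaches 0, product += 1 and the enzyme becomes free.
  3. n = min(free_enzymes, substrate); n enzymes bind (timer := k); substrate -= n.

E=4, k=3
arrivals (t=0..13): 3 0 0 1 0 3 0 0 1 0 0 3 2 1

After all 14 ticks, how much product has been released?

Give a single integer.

t=0: arr=3 -> substrate=0 bound=3 product=0
t=1: arr=0 -> substrate=0 bound=3 product=0
t=2: arr=0 -> substrate=0 bound=3 product=0
t=3: arr=1 -> substrate=0 bound=1 product=3
t=4: arr=0 -> substrate=0 bound=1 product=3
t=5: arr=3 -> substrate=0 bound=4 product=3
t=6: arr=0 -> substrate=0 bound=3 product=4
t=7: arr=0 -> substrate=0 bound=3 product=4
t=8: arr=1 -> substrate=0 bound=1 product=7
t=9: arr=0 -> substrate=0 bound=1 product=7
t=10: arr=0 -> substrate=0 bound=1 product=7
t=11: arr=3 -> substrate=0 bound=3 product=8
t=12: arr=2 -> substrate=1 bound=4 product=8
t=13: arr=1 -> substrate=2 bound=4 product=8

Answer: 8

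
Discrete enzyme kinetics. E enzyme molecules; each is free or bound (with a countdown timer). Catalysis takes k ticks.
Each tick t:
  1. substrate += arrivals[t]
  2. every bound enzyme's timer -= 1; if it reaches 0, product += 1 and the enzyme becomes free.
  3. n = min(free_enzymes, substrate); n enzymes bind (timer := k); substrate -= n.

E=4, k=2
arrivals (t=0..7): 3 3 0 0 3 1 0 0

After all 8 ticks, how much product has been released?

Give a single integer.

Answer: 10

Derivation:
t=0: arr=3 -> substrate=0 bound=3 product=0
t=1: arr=3 -> substrate=2 bound=4 product=0
t=2: arr=0 -> substrate=0 bound=3 product=3
t=3: arr=0 -> substrate=0 bound=2 product=4
t=4: arr=3 -> substrate=0 bound=3 product=6
t=5: arr=1 -> substrate=0 bound=4 product=6
t=6: arr=0 -> substrate=0 bound=1 product=9
t=7: arr=0 -> substrate=0 bound=0 product=10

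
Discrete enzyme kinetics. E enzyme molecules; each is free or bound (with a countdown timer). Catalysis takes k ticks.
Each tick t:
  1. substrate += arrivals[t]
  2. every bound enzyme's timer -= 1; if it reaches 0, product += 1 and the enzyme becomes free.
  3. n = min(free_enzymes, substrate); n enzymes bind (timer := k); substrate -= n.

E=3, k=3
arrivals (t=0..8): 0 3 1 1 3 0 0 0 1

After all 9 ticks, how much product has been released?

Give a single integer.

Answer: 6

Derivation:
t=0: arr=0 -> substrate=0 bound=0 product=0
t=1: arr=3 -> substrate=0 bound=3 product=0
t=2: arr=1 -> substrate=1 bound=3 product=0
t=3: arr=1 -> substrate=2 bound=3 product=0
t=4: arr=3 -> substrate=2 bound=3 product=3
t=5: arr=0 -> substrate=2 bound=3 product=3
t=6: arr=0 -> substrate=2 bound=3 product=3
t=7: arr=0 -> substrate=0 bound=2 product=6
t=8: arr=1 -> substrate=0 bound=3 product=6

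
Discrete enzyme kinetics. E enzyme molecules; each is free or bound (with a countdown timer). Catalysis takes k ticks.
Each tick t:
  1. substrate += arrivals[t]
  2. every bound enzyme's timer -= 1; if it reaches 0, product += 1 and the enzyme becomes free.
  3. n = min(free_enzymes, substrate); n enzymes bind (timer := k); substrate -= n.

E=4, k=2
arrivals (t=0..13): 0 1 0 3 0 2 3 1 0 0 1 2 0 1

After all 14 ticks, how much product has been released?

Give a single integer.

Answer: 13

Derivation:
t=0: arr=0 -> substrate=0 bound=0 product=0
t=1: arr=1 -> substrate=0 bound=1 product=0
t=2: arr=0 -> substrate=0 bound=1 product=0
t=3: arr=3 -> substrate=0 bound=3 product=1
t=4: arr=0 -> substrate=0 bound=3 product=1
t=5: arr=2 -> substrate=0 bound=2 product=4
t=6: arr=3 -> substrate=1 bound=4 product=4
t=7: arr=1 -> substrate=0 bound=4 product=6
t=8: arr=0 -> substrate=0 bound=2 product=8
t=9: arr=0 -> substrate=0 bound=0 product=10
t=10: arr=1 -> substrate=0 bound=1 product=10
t=11: arr=2 -> substrate=0 bound=3 product=10
t=12: arr=0 -> substrate=0 bound=2 product=11
t=13: arr=1 -> substrate=0 bound=1 product=13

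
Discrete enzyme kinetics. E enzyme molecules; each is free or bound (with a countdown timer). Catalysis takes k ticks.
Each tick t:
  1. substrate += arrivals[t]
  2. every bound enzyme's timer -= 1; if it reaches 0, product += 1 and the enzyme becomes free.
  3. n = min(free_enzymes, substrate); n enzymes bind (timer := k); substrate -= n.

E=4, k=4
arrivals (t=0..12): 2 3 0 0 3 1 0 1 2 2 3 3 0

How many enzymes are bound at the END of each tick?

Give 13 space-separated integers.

t=0: arr=2 -> substrate=0 bound=2 product=0
t=1: arr=3 -> substrate=1 bound=4 product=0
t=2: arr=0 -> substrate=1 bound=4 product=0
t=3: arr=0 -> substrate=1 bound=4 product=0
t=4: arr=3 -> substrate=2 bound=4 product=2
t=5: arr=1 -> substrate=1 bound=4 product=4
t=6: arr=0 -> substrate=1 bound=4 product=4
t=7: arr=1 -> substrate=2 bound=4 product=4
t=8: arr=2 -> substrate=2 bound=4 product=6
t=9: arr=2 -> substrate=2 bound=4 product=8
t=10: arr=3 -> substrate=5 bound=4 product=8
t=11: arr=3 -> substrate=8 bound=4 product=8
t=12: arr=0 -> substrate=6 bound=4 product=10

Answer: 2 4 4 4 4 4 4 4 4 4 4 4 4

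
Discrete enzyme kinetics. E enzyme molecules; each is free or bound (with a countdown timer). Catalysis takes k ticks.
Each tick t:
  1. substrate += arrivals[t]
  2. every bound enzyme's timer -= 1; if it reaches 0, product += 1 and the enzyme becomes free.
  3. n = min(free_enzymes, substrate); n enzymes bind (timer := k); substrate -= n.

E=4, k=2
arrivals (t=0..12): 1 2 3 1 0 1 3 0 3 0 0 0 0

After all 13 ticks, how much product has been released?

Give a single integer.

t=0: arr=1 -> substrate=0 bound=1 product=0
t=1: arr=2 -> substrate=0 bound=3 product=0
t=2: arr=3 -> substrate=1 bound=4 product=1
t=3: arr=1 -> substrate=0 bound=4 product=3
t=4: arr=0 -> substrate=0 bound=2 product=5
t=5: arr=1 -> substrate=0 bound=1 product=7
t=6: arr=3 -> substrate=0 bound=4 product=7
t=7: arr=0 -> substrate=0 bound=3 product=8
t=8: arr=3 -> substrate=0 bound=3 product=11
t=9: arr=0 -> substrate=0 bound=3 product=11
t=10: arr=0 -> substrate=0 bound=0 product=14
t=11: arr=0 -> substrate=0 bound=0 product=14
t=12: arr=0 -> substrate=0 bound=0 product=14

Answer: 14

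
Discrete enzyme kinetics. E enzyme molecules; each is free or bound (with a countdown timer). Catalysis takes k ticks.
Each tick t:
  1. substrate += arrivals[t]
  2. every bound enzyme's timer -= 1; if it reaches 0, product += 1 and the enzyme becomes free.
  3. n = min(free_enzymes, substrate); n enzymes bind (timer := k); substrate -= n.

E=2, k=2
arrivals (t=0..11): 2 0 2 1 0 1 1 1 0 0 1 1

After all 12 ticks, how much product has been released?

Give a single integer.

Answer: 8

Derivation:
t=0: arr=2 -> substrate=0 bound=2 product=0
t=1: arr=0 -> substrate=0 bound=2 product=0
t=2: arr=2 -> substrate=0 bound=2 product=2
t=3: arr=1 -> substrate=1 bound=2 product=2
t=4: arr=0 -> substrate=0 bound=1 product=4
t=5: arr=1 -> substrate=0 bound=2 product=4
t=6: arr=1 -> substrate=0 bound=2 product=5
t=7: arr=1 -> substrate=0 bound=2 product=6
t=8: arr=0 -> substrate=0 bound=1 product=7
t=9: arr=0 -> substrate=0 bound=0 product=8
t=10: arr=1 -> substrate=0 bound=1 product=8
t=11: arr=1 -> substrate=0 bound=2 product=8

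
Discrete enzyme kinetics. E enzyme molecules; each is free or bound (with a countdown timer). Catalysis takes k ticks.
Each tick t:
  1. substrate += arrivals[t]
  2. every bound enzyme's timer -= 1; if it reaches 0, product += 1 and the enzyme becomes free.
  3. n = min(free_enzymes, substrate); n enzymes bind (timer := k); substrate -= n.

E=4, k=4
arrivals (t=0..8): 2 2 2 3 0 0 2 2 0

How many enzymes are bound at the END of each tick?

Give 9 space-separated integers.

t=0: arr=2 -> substrate=0 bound=2 product=0
t=1: arr=2 -> substrate=0 bound=4 product=0
t=2: arr=2 -> substrate=2 bound=4 product=0
t=3: arr=3 -> substrate=5 bound=4 product=0
t=4: arr=0 -> substrate=3 bound=4 product=2
t=5: arr=0 -> substrate=1 bound=4 product=4
t=6: arr=2 -> substrate=3 bound=4 product=4
t=7: arr=2 -> substrate=5 bound=4 product=4
t=8: arr=0 -> substrate=3 bound=4 product=6

Answer: 2 4 4 4 4 4 4 4 4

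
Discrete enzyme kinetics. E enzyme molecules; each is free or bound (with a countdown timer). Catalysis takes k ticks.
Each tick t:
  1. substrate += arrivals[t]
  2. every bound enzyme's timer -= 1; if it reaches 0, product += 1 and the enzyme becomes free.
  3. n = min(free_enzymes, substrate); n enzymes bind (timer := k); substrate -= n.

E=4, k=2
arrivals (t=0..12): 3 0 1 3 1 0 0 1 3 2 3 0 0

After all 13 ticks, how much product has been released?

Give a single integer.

t=0: arr=3 -> substrate=0 bound=3 product=0
t=1: arr=0 -> substrate=0 bound=3 product=0
t=2: arr=1 -> substrate=0 bound=1 product=3
t=3: arr=3 -> substrate=0 bound=4 product=3
t=4: arr=1 -> substrate=0 bound=4 product=4
t=5: arr=0 -> substrate=0 bound=1 product=7
t=6: arr=0 -> substrate=0 bound=0 product=8
t=7: arr=1 -> substrate=0 bound=1 product=8
t=8: arr=3 -> substrate=0 bound=4 product=8
t=9: arr=2 -> substrate=1 bound=4 product=9
t=10: arr=3 -> substrate=1 bound=4 product=12
t=11: arr=0 -> substrate=0 bound=4 product=13
t=12: arr=0 -> substrate=0 bound=1 product=16

Answer: 16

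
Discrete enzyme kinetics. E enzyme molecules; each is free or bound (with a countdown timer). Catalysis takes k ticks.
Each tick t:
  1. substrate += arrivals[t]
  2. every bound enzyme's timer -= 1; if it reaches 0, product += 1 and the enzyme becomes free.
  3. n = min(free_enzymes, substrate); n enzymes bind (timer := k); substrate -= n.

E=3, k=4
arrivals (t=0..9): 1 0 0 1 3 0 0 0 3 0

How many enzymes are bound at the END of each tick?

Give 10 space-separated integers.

t=0: arr=1 -> substrate=0 bound=1 product=0
t=1: arr=0 -> substrate=0 bound=1 product=0
t=2: arr=0 -> substrate=0 bound=1 product=0
t=3: arr=1 -> substrate=0 bound=2 product=0
t=4: arr=3 -> substrate=1 bound=3 product=1
t=5: arr=0 -> substrate=1 bound=3 product=1
t=6: arr=0 -> substrate=1 bound=3 product=1
t=7: arr=0 -> substrate=0 bound=3 product=2
t=8: arr=3 -> substrate=1 bound=3 product=4
t=9: arr=0 -> substrate=1 bound=3 product=4

Answer: 1 1 1 2 3 3 3 3 3 3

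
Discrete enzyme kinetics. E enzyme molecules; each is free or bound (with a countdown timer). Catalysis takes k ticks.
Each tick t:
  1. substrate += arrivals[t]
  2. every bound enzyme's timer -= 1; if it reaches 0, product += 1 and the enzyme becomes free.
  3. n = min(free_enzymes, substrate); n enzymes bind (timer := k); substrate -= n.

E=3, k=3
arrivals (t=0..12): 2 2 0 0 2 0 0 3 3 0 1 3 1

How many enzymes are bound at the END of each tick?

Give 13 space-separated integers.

t=0: arr=2 -> substrate=0 bound=2 product=0
t=1: arr=2 -> substrate=1 bound=3 product=0
t=2: arr=0 -> substrate=1 bound=3 product=0
t=3: arr=0 -> substrate=0 bound=2 product=2
t=4: arr=2 -> substrate=0 bound=3 product=3
t=5: arr=0 -> substrate=0 bound=3 product=3
t=6: arr=0 -> substrate=0 bound=2 product=4
t=7: arr=3 -> substrate=0 bound=3 product=6
t=8: arr=3 -> substrate=3 bound=3 product=6
t=9: arr=0 -> substrate=3 bound=3 product=6
t=10: arr=1 -> substrate=1 bound=3 product=9
t=11: arr=3 -> substrate=4 bound=3 product=9
t=12: arr=1 -> substrate=5 bound=3 product=9

Answer: 2 3 3 2 3 3 2 3 3 3 3 3 3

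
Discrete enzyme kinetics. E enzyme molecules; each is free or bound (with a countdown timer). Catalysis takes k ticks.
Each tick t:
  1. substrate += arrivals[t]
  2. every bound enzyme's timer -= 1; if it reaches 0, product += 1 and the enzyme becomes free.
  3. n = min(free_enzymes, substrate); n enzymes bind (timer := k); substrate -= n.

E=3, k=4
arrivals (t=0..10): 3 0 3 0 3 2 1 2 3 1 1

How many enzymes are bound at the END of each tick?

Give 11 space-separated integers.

t=0: arr=3 -> substrate=0 bound=3 product=0
t=1: arr=0 -> substrate=0 bound=3 product=0
t=2: arr=3 -> substrate=3 bound=3 product=0
t=3: arr=0 -> substrate=3 bound=3 product=0
t=4: arr=3 -> substrate=3 bound=3 product=3
t=5: arr=2 -> substrate=5 bound=3 product=3
t=6: arr=1 -> substrate=6 bound=3 product=3
t=7: arr=2 -> substrate=8 bound=3 product=3
t=8: arr=3 -> substrate=8 bound=3 product=6
t=9: arr=1 -> substrate=9 bound=3 product=6
t=10: arr=1 -> substrate=10 bound=3 product=6

Answer: 3 3 3 3 3 3 3 3 3 3 3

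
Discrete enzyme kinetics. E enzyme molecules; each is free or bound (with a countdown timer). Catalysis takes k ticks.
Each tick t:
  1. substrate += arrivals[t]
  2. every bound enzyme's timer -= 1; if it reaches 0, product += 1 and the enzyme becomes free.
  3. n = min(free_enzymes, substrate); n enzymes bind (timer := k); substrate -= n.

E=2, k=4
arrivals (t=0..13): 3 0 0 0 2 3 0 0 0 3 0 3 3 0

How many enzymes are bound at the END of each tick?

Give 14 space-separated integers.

Answer: 2 2 2 2 2 2 2 2 2 2 2 2 2 2

Derivation:
t=0: arr=3 -> substrate=1 bound=2 product=0
t=1: arr=0 -> substrate=1 bound=2 product=0
t=2: arr=0 -> substrate=1 bound=2 product=0
t=3: arr=0 -> substrate=1 bound=2 product=0
t=4: arr=2 -> substrate=1 bound=2 product=2
t=5: arr=3 -> substrate=4 bound=2 product=2
t=6: arr=0 -> substrate=4 bound=2 product=2
t=7: arr=0 -> substrate=4 bound=2 product=2
t=8: arr=0 -> substrate=2 bound=2 product=4
t=9: arr=3 -> substrate=5 bound=2 product=4
t=10: arr=0 -> substrate=5 bound=2 product=4
t=11: arr=3 -> substrate=8 bound=2 product=4
t=12: arr=3 -> substrate=9 bound=2 product=6
t=13: arr=0 -> substrate=9 bound=2 product=6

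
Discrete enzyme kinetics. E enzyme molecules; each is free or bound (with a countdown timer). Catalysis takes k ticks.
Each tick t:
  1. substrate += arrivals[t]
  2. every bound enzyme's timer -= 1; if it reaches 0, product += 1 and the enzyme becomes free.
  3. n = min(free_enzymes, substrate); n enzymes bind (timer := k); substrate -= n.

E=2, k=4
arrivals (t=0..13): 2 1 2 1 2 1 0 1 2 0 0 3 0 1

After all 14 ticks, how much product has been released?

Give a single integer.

Answer: 6

Derivation:
t=0: arr=2 -> substrate=0 bound=2 product=0
t=1: arr=1 -> substrate=1 bound=2 product=0
t=2: arr=2 -> substrate=3 bound=2 product=0
t=3: arr=1 -> substrate=4 bound=2 product=0
t=4: arr=2 -> substrate=4 bound=2 product=2
t=5: arr=1 -> substrate=5 bound=2 product=2
t=6: arr=0 -> substrate=5 bound=2 product=2
t=7: arr=1 -> substrate=6 bound=2 product=2
t=8: arr=2 -> substrate=6 bound=2 product=4
t=9: arr=0 -> substrate=6 bound=2 product=4
t=10: arr=0 -> substrate=6 bound=2 product=4
t=11: arr=3 -> substrate=9 bound=2 product=4
t=12: arr=0 -> substrate=7 bound=2 product=6
t=13: arr=1 -> substrate=8 bound=2 product=6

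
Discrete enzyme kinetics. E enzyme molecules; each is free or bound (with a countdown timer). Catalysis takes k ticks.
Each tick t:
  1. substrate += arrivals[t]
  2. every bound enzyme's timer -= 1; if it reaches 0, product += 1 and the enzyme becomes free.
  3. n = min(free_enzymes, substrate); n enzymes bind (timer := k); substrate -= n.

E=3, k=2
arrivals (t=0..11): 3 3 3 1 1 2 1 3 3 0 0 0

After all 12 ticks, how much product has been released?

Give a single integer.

Answer: 15

Derivation:
t=0: arr=3 -> substrate=0 bound=3 product=0
t=1: arr=3 -> substrate=3 bound=3 product=0
t=2: arr=3 -> substrate=3 bound=3 product=3
t=3: arr=1 -> substrate=4 bound=3 product=3
t=4: arr=1 -> substrate=2 bound=3 product=6
t=5: arr=2 -> substrate=4 bound=3 product=6
t=6: arr=1 -> substrate=2 bound=3 product=9
t=7: arr=3 -> substrate=5 bound=3 product=9
t=8: arr=3 -> substrate=5 bound=3 product=12
t=9: arr=0 -> substrate=5 bound=3 product=12
t=10: arr=0 -> substrate=2 bound=3 product=15
t=11: arr=0 -> substrate=2 bound=3 product=15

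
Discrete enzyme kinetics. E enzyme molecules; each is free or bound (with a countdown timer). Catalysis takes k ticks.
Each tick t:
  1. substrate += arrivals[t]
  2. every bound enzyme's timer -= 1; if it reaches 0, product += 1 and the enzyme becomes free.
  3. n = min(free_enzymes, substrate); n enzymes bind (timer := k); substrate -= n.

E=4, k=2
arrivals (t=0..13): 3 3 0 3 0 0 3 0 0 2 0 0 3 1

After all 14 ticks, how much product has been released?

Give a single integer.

Answer: 14

Derivation:
t=0: arr=3 -> substrate=0 bound=3 product=0
t=1: arr=3 -> substrate=2 bound=4 product=0
t=2: arr=0 -> substrate=0 bound=3 product=3
t=3: arr=3 -> substrate=1 bound=4 product=4
t=4: arr=0 -> substrate=0 bound=3 product=6
t=5: arr=0 -> substrate=0 bound=1 product=8
t=6: arr=3 -> substrate=0 bound=3 product=9
t=7: arr=0 -> substrate=0 bound=3 product=9
t=8: arr=0 -> substrate=0 bound=0 product=12
t=9: arr=2 -> substrate=0 bound=2 product=12
t=10: arr=0 -> substrate=0 bound=2 product=12
t=11: arr=0 -> substrate=0 bound=0 product=14
t=12: arr=3 -> substrate=0 bound=3 product=14
t=13: arr=1 -> substrate=0 bound=4 product=14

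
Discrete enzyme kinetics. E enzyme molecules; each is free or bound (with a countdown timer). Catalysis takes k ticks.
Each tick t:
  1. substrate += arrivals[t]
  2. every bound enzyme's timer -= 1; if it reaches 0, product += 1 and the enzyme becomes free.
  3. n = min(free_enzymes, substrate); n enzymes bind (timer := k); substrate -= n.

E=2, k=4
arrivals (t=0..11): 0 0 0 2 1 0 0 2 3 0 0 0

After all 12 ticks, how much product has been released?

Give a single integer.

t=0: arr=0 -> substrate=0 bound=0 product=0
t=1: arr=0 -> substrate=0 bound=0 product=0
t=2: arr=0 -> substrate=0 bound=0 product=0
t=3: arr=2 -> substrate=0 bound=2 product=0
t=4: arr=1 -> substrate=1 bound=2 product=0
t=5: arr=0 -> substrate=1 bound=2 product=0
t=6: arr=0 -> substrate=1 bound=2 product=0
t=7: arr=2 -> substrate=1 bound=2 product=2
t=8: arr=3 -> substrate=4 bound=2 product=2
t=9: arr=0 -> substrate=4 bound=2 product=2
t=10: arr=0 -> substrate=4 bound=2 product=2
t=11: arr=0 -> substrate=2 bound=2 product=4

Answer: 4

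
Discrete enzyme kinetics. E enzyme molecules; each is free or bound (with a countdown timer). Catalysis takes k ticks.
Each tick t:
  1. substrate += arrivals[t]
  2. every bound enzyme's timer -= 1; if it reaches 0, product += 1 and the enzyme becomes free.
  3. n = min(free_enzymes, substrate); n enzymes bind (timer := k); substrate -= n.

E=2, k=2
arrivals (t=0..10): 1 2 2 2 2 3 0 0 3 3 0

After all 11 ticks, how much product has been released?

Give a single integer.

t=0: arr=1 -> substrate=0 bound=1 product=0
t=1: arr=2 -> substrate=1 bound=2 product=0
t=2: arr=2 -> substrate=2 bound=2 product=1
t=3: arr=2 -> substrate=3 bound=2 product=2
t=4: arr=2 -> substrate=4 bound=2 product=3
t=5: arr=3 -> substrate=6 bound=2 product=4
t=6: arr=0 -> substrate=5 bound=2 product=5
t=7: arr=0 -> substrate=4 bound=2 product=6
t=8: arr=3 -> substrate=6 bound=2 product=7
t=9: arr=3 -> substrate=8 bound=2 product=8
t=10: arr=0 -> substrate=7 bound=2 product=9

Answer: 9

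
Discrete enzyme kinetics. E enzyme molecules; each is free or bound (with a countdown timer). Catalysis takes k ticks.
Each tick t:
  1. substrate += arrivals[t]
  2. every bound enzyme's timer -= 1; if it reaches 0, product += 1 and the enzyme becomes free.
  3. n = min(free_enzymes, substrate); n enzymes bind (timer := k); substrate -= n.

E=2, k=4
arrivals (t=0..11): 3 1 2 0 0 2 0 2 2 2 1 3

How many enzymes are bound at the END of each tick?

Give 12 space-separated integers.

t=0: arr=3 -> substrate=1 bound=2 product=0
t=1: arr=1 -> substrate=2 bound=2 product=0
t=2: arr=2 -> substrate=4 bound=2 product=0
t=3: arr=0 -> substrate=4 bound=2 product=0
t=4: arr=0 -> substrate=2 bound=2 product=2
t=5: arr=2 -> substrate=4 bound=2 product=2
t=6: arr=0 -> substrate=4 bound=2 product=2
t=7: arr=2 -> substrate=6 bound=2 product=2
t=8: arr=2 -> substrate=6 bound=2 product=4
t=9: arr=2 -> substrate=8 bound=2 product=4
t=10: arr=1 -> substrate=9 bound=2 product=4
t=11: arr=3 -> substrate=12 bound=2 product=4

Answer: 2 2 2 2 2 2 2 2 2 2 2 2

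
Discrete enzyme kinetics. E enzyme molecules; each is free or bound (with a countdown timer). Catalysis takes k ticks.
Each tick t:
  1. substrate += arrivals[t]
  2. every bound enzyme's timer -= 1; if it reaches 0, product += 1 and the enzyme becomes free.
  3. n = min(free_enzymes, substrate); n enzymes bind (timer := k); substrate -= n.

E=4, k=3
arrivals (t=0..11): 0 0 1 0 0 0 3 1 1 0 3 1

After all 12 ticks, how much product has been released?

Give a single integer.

Answer: 5

Derivation:
t=0: arr=0 -> substrate=0 bound=0 product=0
t=1: arr=0 -> substrate=0 bound=0 product=0
t=2: arr=1 -> substrate=0 bound=1 product=0
t=3: arr=0 -> substrate=0 bound=1 product=0
t=4: arr=0 -> substrate=0 bound=1 product=0
t=5: arr=0 -> substrate=0 bound=0 product=1
t=6: arr=3 -> substrate=0 bound=3 product=1
t=7: arr=1 -> substrate=0 bound=4 product=1
t=8: arr=1 -> substrate=1 bound=4 product=1
t=9: arr=0 -> substrate=0 bound=2 product=4
t=10: arr=3 -> substrate=0 bound=4 product=5
t=11: arr=1 -> substrate=1 bound=4 product=5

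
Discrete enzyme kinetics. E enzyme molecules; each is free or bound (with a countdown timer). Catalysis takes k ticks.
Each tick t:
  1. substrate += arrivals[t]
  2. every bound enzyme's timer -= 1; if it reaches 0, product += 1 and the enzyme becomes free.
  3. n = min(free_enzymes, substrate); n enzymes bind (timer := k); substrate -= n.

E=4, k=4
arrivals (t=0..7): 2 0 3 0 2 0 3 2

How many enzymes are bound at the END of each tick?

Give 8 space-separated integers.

Answer: 2 2 4 4 4 4 4 4

Derivation:
t=0: arr=2 -> substrate=0 bound=2 product=0
t=1: arr=0 -> substrate=0 bound=2 product=0
t=2: arr=3 -> substrate=1 bound=4 product=0
t=3: arr=0 -> substrate=1 bound=4 product=0
t=4: arr=2 -> substrate=1 bound=4 product=2
t=5: arr=0 -> substrate=1 bound=4 product=2
t=6: arr=3 -> substrate=2 bound=4 product=4
t=7: arr=2 -> substrate=4 bound=4 product=4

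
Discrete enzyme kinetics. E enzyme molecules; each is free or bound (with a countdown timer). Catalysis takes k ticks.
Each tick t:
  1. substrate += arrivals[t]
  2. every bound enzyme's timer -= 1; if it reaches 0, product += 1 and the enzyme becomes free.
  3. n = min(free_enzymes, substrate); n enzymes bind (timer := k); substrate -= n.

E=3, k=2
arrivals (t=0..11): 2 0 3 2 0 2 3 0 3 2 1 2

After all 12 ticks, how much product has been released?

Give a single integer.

t=0: arr=2 -> substrate=0 bound=2 product=0
t=1: arr=0 -> substrate=0 bound=2 product=0
t=2: arr=3 -> substrate=0 bound=3 product=2
t=3: arr=2 -> substrate=2 bound=3 product=2
t=4: arr=0 -> substrate=0 bound=2 product=5
t=5: arr=2 -> substrate=1 bound=3 product=5
t=6: arr=3 -> substrate=2 bound=3 product=7
t=7: arr=0 -> substrate=1 bound=3 product=8
t=8: arr=3 -> substrate=2 bound=3 product=10
t=9: arr=2 -> substrate=3 bound=3 product=11
t=10: arr=1 -> substrate=2 bound=3 product=13
t=11: arr=2 -> substrate=3 bound=3 product=14

Answer: 14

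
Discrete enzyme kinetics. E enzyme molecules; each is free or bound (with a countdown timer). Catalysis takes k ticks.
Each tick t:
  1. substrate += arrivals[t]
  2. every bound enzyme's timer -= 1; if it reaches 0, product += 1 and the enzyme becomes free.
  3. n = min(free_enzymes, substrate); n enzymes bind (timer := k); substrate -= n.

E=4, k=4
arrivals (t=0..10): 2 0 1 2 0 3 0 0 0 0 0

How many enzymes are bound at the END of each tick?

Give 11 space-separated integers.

t=0: arr=2 -> substrate=0 bound=2 product=0
t=1: arr=0 -> substrate=0 bound=2 product=0
t=2: arr=1 -> substrate=0 bound=3 product=0
t=3: arr=2 -> substrate=1 bound=4 product=0
t=4: arr=0 -> substrate=0 bound=3 product=2
t=5: arr=3 -> substrate=2 bound=4 product=2
t=6: arr=0 -> substrate=1 bound=4 product=3
t=7: arr=0 -> substrate=0 bound=4 product=4
t=8: arr=0 -> substrate=0 bound=3 product=5
t=9: arr=0 -> substrate=0 bound=2 product=6
t=10: arr=0 -> substrate=0 bound=1 product=7

Answer: 2 2 3 4 3 4 4 4 3 2 1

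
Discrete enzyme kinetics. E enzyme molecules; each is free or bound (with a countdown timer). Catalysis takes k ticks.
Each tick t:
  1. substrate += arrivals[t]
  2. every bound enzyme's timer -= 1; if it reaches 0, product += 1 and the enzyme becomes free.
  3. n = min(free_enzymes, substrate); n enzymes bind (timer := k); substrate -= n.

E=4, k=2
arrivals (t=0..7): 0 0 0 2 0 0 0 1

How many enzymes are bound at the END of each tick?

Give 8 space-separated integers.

Answer: 0 0 0 2 2 0 0 1

Derivation:
t=0: arr=0 -> substrate=0 bound=0 product=0
t=1: arr=0 -> substrate=0 bound=0 product=0
t=2: arr=0 -> substrate=0 bound=0 product=0
t=3: arr=2 -> substrate=0 bound=2 product=0
t=4: arr=0 -> substrate=0 bound=2 product=0
t=5: arr=0 -> substrate=0 bound=0 product=2
t=6: arr=0 -> substrate=0 bound=0 product=2
t=7: arr=1 -> substrate=0 bound=1 product=2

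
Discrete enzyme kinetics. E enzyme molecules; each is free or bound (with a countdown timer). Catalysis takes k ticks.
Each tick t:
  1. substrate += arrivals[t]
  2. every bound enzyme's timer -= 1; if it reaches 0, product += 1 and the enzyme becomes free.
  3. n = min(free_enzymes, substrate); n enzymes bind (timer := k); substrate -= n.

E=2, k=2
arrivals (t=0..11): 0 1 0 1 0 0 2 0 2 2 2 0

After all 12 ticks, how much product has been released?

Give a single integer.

Answer: 6

Derivation:
t=0: arr=0 -> substrate=0 bound=0 product=0
t=1: arr=1 -> substrate=0 bound=1 product=0
t=2: arr=0 -> substrate=0 bound=1 product=0
t=3: arr=1 -> substrate=0 bound=1 product=1
t=4: arr=0 -> substrate=0 bound=1 product=1
t=5: arr=0 -> substrate=0 bound=0 product=2
t=6: arr=2 -> substrate=0 bound=2 product=2
t=7: arr=0 -> substrate=0 bound=2 product=2
t=8: arr=2 -> substrate=0 bound=2 product=4
t=9: arr=2 -> substrate=2 bound=2 product=4
t=10: arr=2 -> substrate=2 bound=2 product=6
t=11: arr=0 -> substrate=2 bound=2 product=6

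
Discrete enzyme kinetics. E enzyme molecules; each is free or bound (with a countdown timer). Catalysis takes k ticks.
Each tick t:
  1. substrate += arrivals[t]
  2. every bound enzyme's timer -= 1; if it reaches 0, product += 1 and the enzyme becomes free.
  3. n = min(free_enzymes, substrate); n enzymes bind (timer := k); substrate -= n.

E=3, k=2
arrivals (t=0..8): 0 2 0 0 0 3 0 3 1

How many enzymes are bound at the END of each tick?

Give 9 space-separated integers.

Answer: 0 2 2 0 0 3 3 3 3

Derivation:
t=0: arr=0 -> substrate=0 bound=0 product=0
t=1: arr=2 -> substrate=0 bound=2 product=0
t=2: arr=0 -> substrate=0 bound=2 product=0
t=3: arr=0 -> substrate=0 bound=0 product=2
t=4: arr=0 -> substrate=0 bound=0 product=2
t=5: arr=3 -> substrate=0 bound=3 product=2
t=6: arr=0 -> substrate=0 bound=3 product=2
t=7: arr=3 -> substrate=0 bound=3 product=5
t=8: arr=1 -> substrate=1 bound=3 product=5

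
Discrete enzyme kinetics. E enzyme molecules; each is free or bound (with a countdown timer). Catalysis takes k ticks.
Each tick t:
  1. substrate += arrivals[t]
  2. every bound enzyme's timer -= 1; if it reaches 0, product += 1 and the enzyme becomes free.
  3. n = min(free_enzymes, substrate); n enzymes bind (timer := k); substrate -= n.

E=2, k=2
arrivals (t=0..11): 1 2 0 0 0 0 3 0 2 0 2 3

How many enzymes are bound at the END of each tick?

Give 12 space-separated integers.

t=0: arr=1 -> substrate=0 bound=1 product=0
t=1: arr=2 -> substrate=1 bound=2 product=0
t=2: arr=0 -> substrate=0 bound=2 product=1
t=3: arr=0 -> substrate=0 bound=1 product=2
t=4: arr=0 -> substrate=0 bound=0 product=3
t=5: arr=0 -> substrate=0 bound=0 product=3
t=6: arr=3 -> substrate=1 bound=2 product=3
t=7: arr=0 -> substrate=1 bound=2 product=3
t=8: arr=2 -> substrate=1 bound=2 product=5
t=9: arr=0 -> substrate=1 bound=2 product=5
t=10: arr=2 -> substrate=1 bound=2 product=7
t=11: arr=3 -> substrate=4 bound=2 product=7

Answer: 1 2 2 1 0 0 2 2 2 2 2 2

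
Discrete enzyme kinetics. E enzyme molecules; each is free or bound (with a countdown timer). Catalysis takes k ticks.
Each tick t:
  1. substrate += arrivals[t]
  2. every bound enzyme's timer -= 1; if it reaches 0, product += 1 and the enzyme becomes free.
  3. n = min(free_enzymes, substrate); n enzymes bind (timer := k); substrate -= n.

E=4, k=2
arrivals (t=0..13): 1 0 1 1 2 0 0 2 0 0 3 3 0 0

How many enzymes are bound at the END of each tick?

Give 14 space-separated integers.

Answer: 1 1 1 2 3 2 0 2 2 0 3 4 3 2

Derivation:
t=0: arr=1 -> substrate=0 bound=1 product=0
t=1: arr=0 -> substrate=0 bound=1 product=0
t=2: arr=1 -> substrate=0 bound=1 product=1
t=3: arr=1 -> substrate=0 bound=2 product=1
t=4: arr=2 -> substrate=0 bound=3 product=2
t=5: arr=0 -> substrate=0 bound=2 product=3
t=6: arr=0 -> substrate=0 bound=0 product=5
t=7: arr=2 -> substrate=0 bound=2 product=5
t=8: arr=0 -> substrate=0 bound=2 product=5
t=9: arr=0 -> substrate=0 bound=0 product=7
t=10: arr=3 -> substrate=0 bound=3 product=7
t=11: arr=3 -> substrate=2 bound=4 product=7
t=12: arr=0 -> substrate=0 bound=3 product=10
t=13: arr=0 -> substrate=0 bound=2 product=11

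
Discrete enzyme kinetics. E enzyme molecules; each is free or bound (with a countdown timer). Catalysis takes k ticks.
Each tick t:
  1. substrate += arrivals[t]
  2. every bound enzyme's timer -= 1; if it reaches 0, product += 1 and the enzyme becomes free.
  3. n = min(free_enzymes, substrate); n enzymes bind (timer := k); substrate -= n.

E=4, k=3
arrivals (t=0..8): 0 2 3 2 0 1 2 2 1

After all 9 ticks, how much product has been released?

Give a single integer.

Answer: 8

Derivation:
t=0: arr=0 -> substrate=0 bound=0 product=0
t=1: arr=2 -> substrate=0 bound=2 product=0
t=2: arr=3 -> substrate=1 bound=4 product=0
t=3: arr=2 -> substrate=3 bound=4 product=0
t=4: arr=0 -> substrate=1 bound=4 product=2
t=5: arr=1 -> substrate=0 bound=4 product=4
t=6: arr=2 -> substrate=2 bound=4 product=4
t=7: arr=2 -> substrate=2 bound=4 product=6
t=8: arr=1 -> substrate=1 bound=4 product=8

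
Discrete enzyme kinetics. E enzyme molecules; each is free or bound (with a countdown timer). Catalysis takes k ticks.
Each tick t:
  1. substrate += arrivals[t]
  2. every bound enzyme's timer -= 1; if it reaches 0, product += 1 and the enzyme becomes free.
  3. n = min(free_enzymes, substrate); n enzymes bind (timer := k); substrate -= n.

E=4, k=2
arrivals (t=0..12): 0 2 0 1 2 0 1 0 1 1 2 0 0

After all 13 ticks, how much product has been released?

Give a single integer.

Answer: 10

Derivation:
t=0: arr=0 -> substrate=0 bound=0 product=0
t=1: arr=2 -> substrate=0 bound=2 product=0
t=2: arr=0 -> substrate=0 bound=2 product=0
t=3: arr=1 -> substrate=0 bound=1 product=2
t=4: arr=2 -> substrate=0 bound=3 product=2
t=5: arr=0 -> substrate=0 bound=2 product=3
t=6: arr=1 -> substrate=0 bound=1 product=5
t=7: arr=0 -> substrate=0 bound=1 product=5
t=8: arr=1 -> substrate=0 bound=1 product=6
t=9: arr=1 -> substrate=0 bound=2 product=6
t=10: arr=2 -> substrate=0 bound=3 product=7
t=11: arr=0 -> substrate=0 bound=2 product=8
t=12: arr=0 -> substrate=0 bound=0 product=10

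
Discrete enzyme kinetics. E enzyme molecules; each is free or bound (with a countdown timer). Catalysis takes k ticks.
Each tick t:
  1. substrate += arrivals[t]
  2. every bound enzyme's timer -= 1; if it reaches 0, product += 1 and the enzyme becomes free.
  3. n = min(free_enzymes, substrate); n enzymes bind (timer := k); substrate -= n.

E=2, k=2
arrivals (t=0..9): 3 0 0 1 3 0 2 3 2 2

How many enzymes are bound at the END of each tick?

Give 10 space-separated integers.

t=0: arr=3 -> substrate=1 bound=2 product=0
t=1: arr=0 -> substrate=1 bound=2 product=0
t=2: arr=0 -> substrate=0 bound=1 product=2
t=3: arr=1 -> substrate=0 bound=2 product=2
t=4: arr=3 -> substrate=2 bound=2 product=3
t=5: arr=0 -> substrate=1 bound=2 product=4
t=6: arr=2 -> substrate=2 bound=2 product=5
t=7: arr=3 -> substrate=4 bound=2 product=6
t=8: arr=2 -> substrate=5 bound=2 product=7
t=9: arr=2 -> substrate=6 bound=2 product=8

Answer: 2 2 1 2 2 2 2 2 2 2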